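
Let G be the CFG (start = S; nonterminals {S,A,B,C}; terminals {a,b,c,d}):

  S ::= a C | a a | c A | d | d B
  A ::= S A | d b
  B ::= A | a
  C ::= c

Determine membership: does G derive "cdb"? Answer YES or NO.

Convert to CNF:
  S -> T0 B | T2 C | T2 T2 | T3 A | d
  A -> S A | T0 T1
  B -> S A | T0 T1 | a
  C -> c
  T0 -> d
  T1 -> b
  T2 -> a
  T3 -> c

CYK fill:
  [0..0]={C,T3}  "c"  orig:{C}
  [1..1]={S,T0}  "d"  orig:{S}
  [2..2]={T1}  "b"  orig:{}
  [0..1]=∅  "cd"
  [1..2]={A,B}  "db"
  [0..2]={S}  "cdb"

S ∈ T[0,2] ⇒ YES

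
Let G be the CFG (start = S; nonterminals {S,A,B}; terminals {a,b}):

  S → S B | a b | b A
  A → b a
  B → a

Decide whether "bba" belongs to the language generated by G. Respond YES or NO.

CNF form of G:
  S -> S B | T0 A | T1 T0
  A -> T0 T1
  B -> a
  T0 -> b
  T1 -> a

Fill CYK table bottom-up:
  [0..0]={T0}  "b"  orig:{}
  [1..1]={T0}  "b"  orig:{}
  [2..2]={B,T1}  "a"  orig:{B}
  [0..1]=∅  "bb"
  [1..2]={A}  "ba"
  [0..2]={S}  "bba"

S ∈ T[0,2] ⇒ YES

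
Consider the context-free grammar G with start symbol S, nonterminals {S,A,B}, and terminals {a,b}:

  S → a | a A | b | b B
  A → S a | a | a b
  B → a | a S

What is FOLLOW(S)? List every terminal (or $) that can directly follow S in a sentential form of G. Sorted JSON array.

FIRST sets, iterate to fixpoint:
[1]
  A via A→a: +{a}
  B via B→a: +{a}
  S via S→a: +{a}
  S via S→b: +{b}
  FIRST[S]={a,b}  FIRST[A]={a}  FIRST[B]={a}
[2]
  A via A→S a: +{b}
  FIRST[S]={a,b}  FIRST[A]={a,b}  FIRST[B]={a}
[3] — fixpoint
  FIRST[S]={a,b}  FIRST[A]={a,b}  FIRST[B]={a}

Compute FOLLOW by fixpoint:
FOLLOW(S) := {$}
round 1:
  A→S a: FOLLOW(S) ⊇ FIRST(a) = {a}; new: +{a}
  S→a A: FOLLOW(A) ⊇ FOLLOW(S) ⊇ {$,a}; new: +{$,a}
  S→b B: FOLLOW(B) ⊇ FOLLOW(S) ⊇ {$,a}; new: +{$,a}
  FOLLOW(S)={$,a}  FOLLOW(A)={$,a}  FOLLOW(B)={$,a}
round 2: — fixpoint
  FOLLOW(S)={$,a}  FOLLOW(A)={$,a}  FOLLOW(B)={$,a}

FOLLOW(S) = ["$", "a"]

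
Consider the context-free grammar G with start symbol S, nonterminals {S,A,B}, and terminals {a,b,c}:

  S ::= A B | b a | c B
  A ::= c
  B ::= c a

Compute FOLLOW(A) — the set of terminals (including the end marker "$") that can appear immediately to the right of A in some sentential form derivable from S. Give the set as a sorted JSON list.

Compute FIRST by fixpoint:
iter 1:
  A via A→c: +{c}
  B via B→c a: +{c}
  S via S→A B: +{c}
  S via S→b a: +{b}
  FIRST[S]={b,c}  FIRST[A]={c}  FIRST[B]={c}
iter 2: (no change)
  FIRST[S]={b,c}  FIRST[A]={c}  FIRST[B]={c}

FOLLOW sets:
seed FOLLOW(S) with $
pass 1:
  S→A B: FOLLOW(A) ⊇ FIRST(B) = {c}; new: +{c}
  S→A B: FOLLOW(B) ⊇ FOLLOW(S) ⊇ {$}; new: +{$}
  S: {$}  A: {c}  B: {$}
pass 2: — fixpoint
  S: {$}  A: {c}  B: {$}

FOLLOW(A) = ["c"]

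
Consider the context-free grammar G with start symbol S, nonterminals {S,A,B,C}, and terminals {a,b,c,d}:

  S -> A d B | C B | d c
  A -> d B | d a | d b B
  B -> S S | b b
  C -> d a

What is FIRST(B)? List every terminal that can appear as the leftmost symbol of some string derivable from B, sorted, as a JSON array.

Compute FIRST by fixpoint:
round 1:
  A via A→d B: +{d}
  B via B→b b: +{b}
  C via C→d a: +{d}
  S via S→A d B: +{d}
  FIRST(S)={d}  FIRST(A)={d}  FIRST(B)={b}  FIRST(C)={d}
round 2:
  B via B→S S: +{d}
  FIRST(S)={d}  FIRST(A)={d}  FIRST(B)={b,d}  FIRST(C)={d}
round 3: (no change)
  FIRST(S)={d}  FIRST(A)={d}  FIRST(B)={b,d}  FIRST(C)={d}

FIRST(B) = ["b", "d"]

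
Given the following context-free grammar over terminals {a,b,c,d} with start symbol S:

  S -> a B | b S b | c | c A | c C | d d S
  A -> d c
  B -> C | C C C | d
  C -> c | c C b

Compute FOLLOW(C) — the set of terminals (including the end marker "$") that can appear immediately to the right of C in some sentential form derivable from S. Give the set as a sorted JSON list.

FIRST iteration:
pass 1:
  A via A→d c: +{d}
  B via B→d: +{d}
  C via C→c: +{c}
  S via S→a B: +{a}
  S via S→b S b: +{b}
  S via S→c: +{c}
  S via S→d d S: +{d}
  FIRST(S)={a,b,c,d}  FIRST(A)={d}  FIRST(B)={d}  FIRST(C)={c}
pass 2:
  B via B→C: +{c}
  FIRST(S)={a,b,c,d}  FIRST(A)={d}  FIRST(B)={c,d}  FIRST(C)={c}
pass 3: (no change)
  FIRST(S)={a,b,c,d}  FIRST(A)={d}  FIRST(B)={c,d}  FIRST(C)={c}

FOLLOW sets:
FOLLOW(S) := {$}
pass 1:
  B→C C C: FOLLOW(C) ⊇ FIRST(C) = {c}; new: +{c}
  C→c C b: FOLLOW(C) ⊇ FIRST(b) = {b}; new: +{b}
  S→a B: FOLLOW(B) ⊇ FOLLOW(S) ⊇ {$}; new: +{$}
  S→b S b: FOLLOW(S) ⊇ FIRST(b) = {b}; new: +{b}
  S→c A: FOLLOW(A) ⊇ FOLLOW(S) ⊇ {$,b}; new: +{$,b}
  S→c C: FOLLOW(C) ⊇ FOLLOW(S) ⊇ {$,b}; new: +{$}
  FOLLOW[S]={$,b}  FOLLOW[A]={$,b}  FOLLOW[B]={$}  FOLLOW[C]={$,b,c}
pass 2:
  S→a B: FOLLOW(B) ⊇ FOLLOW(S) ⊇ {$,b}; new: +{b}
  FOLLOW[S]={$,b}  FOLLOW[A]={$,b}  FOLLOW[B]={$,b}  FOLLOW[C]={$,b,c}
pass 3: — fixpoint
  FOLLOW[S]={$,b}  FOLLOW[A]={$,b}  FOLLOW[B]={$,b}  FOLLOW[C]={$,b,c}

FOLLOW(C) = ["$", "b", "c"]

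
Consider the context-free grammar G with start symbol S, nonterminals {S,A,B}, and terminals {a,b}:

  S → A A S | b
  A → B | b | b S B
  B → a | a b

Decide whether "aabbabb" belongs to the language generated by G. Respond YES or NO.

CNF form of G:
  S -> A X3 | b
  A -> T0 T1 | T1 X2 | a | b
  B -> T0 T1 | a
  T0 -> a
  T1 -> b
  X2 -> S B
  X3 -> A S

CYK fill:
  [0..0]={A,B,T0}  "a"  orig:{A,B}
  [1..1]={A,B,T0}  "a"  orig:{A,B}
  [2..2]={A,S,T1}  "b"  orig:{A,S}
  [3..3]={A,S,T1}  "b"  orig:{A,S}
  [4..4]={A,B,T0}  "a"  orig:{A,B}
  [5..5]={A,S,T1}  "b"  orig:{A,S}
  [6..6]={A,S,T1}  "b"  orig:{A,S}
  [0..1]=∅  "aa"
  [1..2]={A,B,X3}  "ab"  orig:{A,B}
  [2..3]={X3}  "bb"  orig:{}
  [3..4]={X2}  "ba"  orig:{}
  [4..5]={A,B,X3}  "ab"  orig:{A,B}
  [5..6]={X3}  "bb"  orig:{}
  [0..2]={S}  "aab"
  [1..3]={S,X3}  "abb"  orig:{S}
  [2..4]={A}  "bba"
  [3..5]={S,X2}  "bab"  orig:{S}
  [4..6]={S,X3}  "abb"  orig:{S}
  [0..3]={S,X3}  "aabb"  orig:{S}
  [1..4]={X2}  "abba"  orig:{}
  [2..5]={A,X3}  "bbab"  orig:{A}
  [3..6]={S,X3}  "babb"  orig:{S}
  [0..4]={X2}  "aabba"  orig:{}
  [1..5]={S,X2,X3}  "abbab"  orig:{S}
  [2..6]={S,X3}  "bbabb"  orig:{S}
  [0..5]={S,X2,X3}  "aabbab"  orig:{S}
  [1..6]={S,X3}  "abbabb"  orig:{S}
  [0..6]={S,X3}  "aabbabb"  orig:{S}

S ∈ T[0,6] ⇒ YES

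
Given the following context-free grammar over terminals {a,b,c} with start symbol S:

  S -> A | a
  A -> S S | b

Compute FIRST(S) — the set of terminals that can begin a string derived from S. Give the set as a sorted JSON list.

Compute FIRST by fixpoint:
iter 1:
  A via A→b: +{b}
  S via S→A: +{b}
  S via S→a: +{a}
  FIRST[S]={a,b}  FIRST[A]={b}
iter 2:
  A via A→S S: +{a}
  FIRST[S]={a,b}  FIRST[A]={a,b}
iter 3: done
  FIRST[S]={a,b}  FIRST[A]={a,b}

FIRST(S) = ["a", "b"]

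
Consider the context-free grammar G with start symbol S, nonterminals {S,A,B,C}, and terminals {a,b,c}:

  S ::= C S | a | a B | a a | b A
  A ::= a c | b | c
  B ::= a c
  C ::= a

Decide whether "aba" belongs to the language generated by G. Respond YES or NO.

CNF form of G:
  S -> C S | T0 B | T0 T0 | T2 A | a
  A -> T0 T1 | b | c
  B -> T0 T1
  C -> a
  T0 -> a
  T1 -> c
  T2 -> b

Fill CYK table bottom-up:
  T[0,0] 'a' = {C,S,T0}  orig:{C,S}
  T[1,1] 'b' = {A,T2}  orig:{A}
  T[2,2] 'a' = {C,S,T0}  orig:{C,S}
  T[0,1] 'ab' = ∅
  T[1,2] 'ba' = ∅
  T[0,2] 'aba' = ∅

S ∉ T[0,2] ⇒ NO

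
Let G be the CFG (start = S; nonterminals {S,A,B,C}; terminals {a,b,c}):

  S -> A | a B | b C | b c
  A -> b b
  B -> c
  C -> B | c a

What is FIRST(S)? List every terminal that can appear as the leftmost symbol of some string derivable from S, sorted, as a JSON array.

FIRST sets, iterate to fixpoint:
round 1:
  A via A→b b: +{b}
  B via B→c: +{c}
  C via C→B: +{c}
  S via S→A: +{b}
  S via S→a B: +{a}
  FIRST(S)={a,b}  FIRST(A)={b}  FIRST(B)={c}  FIRST(C)={c}
round 2: (stable)
  FIRST(S)={a,b}  FIRST(A)={b}  FIRST(B)={c}  FIRST(C)={c}

FIRST(S) = ["a", "b"]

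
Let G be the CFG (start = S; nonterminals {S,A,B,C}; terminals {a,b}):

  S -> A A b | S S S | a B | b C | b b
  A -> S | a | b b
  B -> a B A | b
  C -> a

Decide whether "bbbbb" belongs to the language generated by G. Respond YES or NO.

CNF form of G:
  S -> A X5 | S X6 | T0 C | T0 T0 | T1 B
  A -> A X2 | S X3 | T0 C | T0 T0 | T1 B | a
  B -> T1 X4 | b
  C -> a
  T0 -> b
  T1 -> a
  X2 -> A T0
  X3 -> S S
  X4 -> B A
  X5 -> A T0
  X6 -> S S

Fill CYK table bottom-up:
  [0..0]={B,T0}  "b"  orig:{B}
  [1..1]={B,T0}  "b"  orig:{B}
  [2..2]={B,T0}  "b"  orig:{B}
  [3..3]={B,T0}  "b"  orig:{B}
  [4..4]={B,T0}  "b"  orig:{B}
  [0..1]={A,S}  "bb"
  [1..2]={A,S}  "bb"
  [2..3]={A,S}  "bb"
  [3..4]={A,S}  "bb"
  [0..2]={X2,X4,X5}  "bbb"  orig:{}
  [1..3]={X2,X4,X5}  "bbb"  orig:{}
  [2..4]={X2,X4,X5}  "bbb"  orig:{}
  [0..3]={X3,X6}  "bbbb"  orig:{}
  [1..4]={X3,X6}  "bbbb"  orig:{}
  [0..4]={A,S}  "bbbbb"

S ∈ T[0,4] ⇒ YES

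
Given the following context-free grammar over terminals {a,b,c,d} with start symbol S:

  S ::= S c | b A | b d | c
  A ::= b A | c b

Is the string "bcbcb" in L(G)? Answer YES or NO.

CNF form of G:
  S -> S T1 | T0 A | T0 T2 | c
  A -> T0 A | T1 T0
  T0 -> b
  T1 -> c
  T2 -> d

CYK fill:
  [0..0]={T0}  "b"  orig:{}
  [1..1]={S,T1}  "c"  orig:{S}
  [2..2]={T0}  "b"  orig:{}
  [3..3]={S,T1}  "c"  orig:{S}
  [4..4]={T0}  "b"  orig:{}
  [0..1]=∅  "bc"
  [1..2]={A}  "cb"
  [2..3]=∅  "bc"
  [3..4]={A}  "cb"
  [0..2]={A,S}  "bcb"
  [1..3]=∅  "cbc"
  [2..4]={A,S}  "bcb"
  [0..3]={S}  "bcbc"
  [1..4]=∅  "cbcb"
  [0..4]=∅  "bcbcb"

S ∉ T[0,4] ⇒ NO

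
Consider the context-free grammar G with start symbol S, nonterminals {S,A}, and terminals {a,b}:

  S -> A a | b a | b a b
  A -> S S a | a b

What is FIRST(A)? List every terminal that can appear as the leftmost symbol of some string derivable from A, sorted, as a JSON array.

FIRST iteration:
[1]
  A via A→a b: +{a}
  S via S→A a: +{a}
  S via S→b a: +{b}
  S: {a,b}  A: {a}
[2]
  A via A→S S a: +{b}
  S: {a,b}  A: {a,b}
[3] (stable)
  S: {a,b}  A: {a,b}

FIRST(A) = ["a", "b"]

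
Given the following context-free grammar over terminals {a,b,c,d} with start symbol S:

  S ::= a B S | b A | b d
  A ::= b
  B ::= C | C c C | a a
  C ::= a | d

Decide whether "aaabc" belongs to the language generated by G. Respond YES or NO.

Convert to CNF:
  S -> T1 X5 | T2 A | T2 T3
  A -> b
  B -> C X4 | T1 T1 | a | d
  C -> a | d
  T0 -> c
  T1 -> a
  T2 -> b
  T3 -> d
  X4 -> T0 C
  X5 -> B S

CYK table (by increasing span):
  T[0,0] 'a' = {B,C,T1}  orig:{B,C}
  T[1,1] 'a' = {B,C,T1}  orig:{B,C}
  T[2,2] 'a' = {B,C,T1}  orig:{B,C}
  T[3,3] 'b' = {A,T2}  orig:{A}
  T[4,4] 'c' = {T0}  orig:{}
  T[0,1] 'aa' = {B}
  T[1,2] 'aa' = {B}
  T[2,3] 'ab' = ∅
  T[3,4] 'bc' = ∅
  T[0,2] 'aaa' = ∅
  T[1,3] 'aab' = ∅
  T[2,4] 'abc' = ∅
  T[0,3] 'aaab' = ∅
  T[1,4] 'aabc' = ∅
  T[0,4] 'aaabc' = ∅

S ∉ T[0,4] ⇒ NO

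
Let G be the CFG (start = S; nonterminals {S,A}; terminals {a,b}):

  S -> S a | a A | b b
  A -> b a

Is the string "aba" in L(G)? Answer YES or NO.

CNF form of G:
  S -> S T1 | T0 T0 | T1 A
  A -> T0 T1
  T0 -> b
  T1 -> a

CYK table (by increasing span):
  cell(0,0) a: {T1}  orig:{}
  cell(1,1) b: {T0}  orig:{}
  cell(2,2) a: {T1}  orig:{}
  cell(0,1) ab: ∅
  cell(1,2) ba: {A}
  cell(0,2) aba: {S}

S ∈ T[0,2] ⇒ YES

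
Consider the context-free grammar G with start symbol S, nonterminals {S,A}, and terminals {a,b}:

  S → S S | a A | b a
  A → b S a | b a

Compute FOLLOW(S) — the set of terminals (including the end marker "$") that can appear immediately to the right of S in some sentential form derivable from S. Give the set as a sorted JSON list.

Compute FIRST by fixpoint:
pass 1:
  A via A→b S a: +{b}
  S via S→a A: +{a}
  S via S→b a: +{b}
  FIRST(S)={a,b}  FIRST(A)={b}
pass 2: (no change)
  FIRST(S)={a,b}  FIRST(A)={b}

FOLLOW sets:
FOLLOW(S) := {$}
pass 1:
  A→b S a: FOLLOW(S) ⊇ FIRST(a) = {a}; new: +{a}
  S→S S: FOLLOW(S) ⊇ FIRST(S) = {a,b}; new: +{b}
  S→a A: FOLLOW(A) ⊇ FOLLOW(S) ⊇ {$,a,b}; new: +{$,a,b}
  FOLLOW(S)={$,a,b}  FOLLOW(A)={$,a,b}
pass 2: done
  FOLLOW(S)={$,a,b}  FOLLOW(A)={$,a,b}

FOLLOW(S) = ["$", "a", "b"]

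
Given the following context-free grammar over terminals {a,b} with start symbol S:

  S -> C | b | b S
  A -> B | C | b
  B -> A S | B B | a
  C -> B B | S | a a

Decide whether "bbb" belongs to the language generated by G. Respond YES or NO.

Convert to CNF:
  S -> B B | T0 T0 | T1 S | b
  A -> A S | B B | T0 T0 | T1 S | a | b
  B -> A S | B B | a
  C -> B B | T0 T0 | T1 S | b
  T0 -> a
  T1 -> b

CYK table (by increasing span):
  [0..0]={A,C,S,T1}  "b"  orig:{A,C,S}
  [1..1]={A,C,S,T1}  "b"  orig:{A,C,S}
  [2..2]={A,C,S,T1}  "b"  orig:{A,C,S}
  [0..1]={A,B,C,S}  "bb"
  [1..2]={A,B,C,S}  "bb"
  [0..2]={A,B,C,S}  "bbb"

S ∈ T[0,2] ⇒ YES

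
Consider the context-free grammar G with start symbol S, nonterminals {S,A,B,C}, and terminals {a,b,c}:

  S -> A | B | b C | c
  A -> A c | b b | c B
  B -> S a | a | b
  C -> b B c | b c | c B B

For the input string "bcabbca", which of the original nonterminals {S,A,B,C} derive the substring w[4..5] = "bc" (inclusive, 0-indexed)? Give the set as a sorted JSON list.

Convert to CNF:
  S -> A T0 | S T2 | T0 B | T1 C | T1 T1 | a | b | c
  A -> A T0 | T0 B | T1 T1
  B -> S T2 | a | b
  C -> T0 X4 | T1 T0 | T1 X3
  T0 -> c
  T1 -> b
  T2 -> a
  X3 -> B T0
  X4 -> B B

CYK fill — only the sub-triangle for w[4..5]:
  [4..4]={B,S,T1}  "b"  orig:{B,S}
  [5..5]={S,T0}  "c"  orig:{S}
  [4..5]={C,X3}  "bc"  orig:{C}

Original NTs in T[4,5] deriving "bc": ["C"]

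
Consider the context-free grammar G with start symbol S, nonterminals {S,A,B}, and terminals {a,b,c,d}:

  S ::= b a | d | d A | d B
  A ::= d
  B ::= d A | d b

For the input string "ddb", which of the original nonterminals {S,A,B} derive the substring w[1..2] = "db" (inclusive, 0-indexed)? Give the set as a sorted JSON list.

CNF form of G:
  S -> T0 A | T0 B | T1 T2 | d
  A -> d
  B -> T0 A | T0 T1
  T0 -> d
  T1 -> b
  T2 -> a

CYK table (by increasing span) (cells [i..j] with 1 ≤ i ≤ j ≤ 2 only):
  T[1,1] 'd' = {A,S,T0}  orig:{A,S}
  T[2,2] 'b' = {T1}  orig:{}
  T[1,2] 'db' = {B}

Original NTs in T[1,2] deriving "db": ["B"]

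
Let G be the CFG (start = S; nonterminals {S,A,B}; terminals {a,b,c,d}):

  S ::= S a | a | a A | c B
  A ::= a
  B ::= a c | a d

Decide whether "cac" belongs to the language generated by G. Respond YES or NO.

Convert to CNF:
  S -> S T0 | T0 A | T1 B | a
  A -> a
  B -> T0 T1 | T0 T2
  T0 -> a
  T1 -> c
  T2 -> d

CYK fill:
  T[0,0] 'c' = {T1}  orig:{}
  T[1,1] 'a' = {A,S,T0}  orig:{A,S}
  T[2,2] 'c' = {T1}  orig:{}
  T[0,1] 'ca' = ∅
  T[1,2] 'ac' = {B}
  T[0,2] 'cac' = {S}

S ∈ T[0,2] ⇒ YES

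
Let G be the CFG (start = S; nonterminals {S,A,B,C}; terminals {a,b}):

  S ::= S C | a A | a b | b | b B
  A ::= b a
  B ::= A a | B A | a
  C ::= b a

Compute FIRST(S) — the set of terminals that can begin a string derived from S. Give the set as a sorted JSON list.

FIRST iteration:
[1]
  A via A→b a: +{b}
  B via B→A a: +{b}
  B via B→a: +{a}
  C via C→b a: +{b}
  S via S→a A: +{a}
  S via S→b: +{b}
  FIRST(S)={a,b}  FIRST(A)={b}  FIRST(B)={a,b}  FIRST(C)={b}
[2] (no change)
  FIRST(S)={a,b}  FIRST(A)={b}  FIRST(B)={a,b}  FIRST(C)={b}

FIRST(S) = ["a", "b"]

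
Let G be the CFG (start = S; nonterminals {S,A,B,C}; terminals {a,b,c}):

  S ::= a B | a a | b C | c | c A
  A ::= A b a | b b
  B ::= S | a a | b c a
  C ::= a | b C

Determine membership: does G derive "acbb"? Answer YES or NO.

Convert to CNF:
  S -> T0 C | T1 B | T1 T1 | T2 A | c
  A -> A X3 | T0 T0
  B -> T0 C | T0 X4 | T1 B | T1 T1 | T2 A | c
  C -> T0 C | a
  T0 -> b
  T1 -> a
  T2 -> c
  X3 -> T0 T1
  X4 -> T2 T1

CYK fill:
  T[0,0] 'a' = {C,T1}  orig:{C}
  T[1,1] 'c' = {B,S,T2}  orig:{B,S}
  T[2,2] 'b' = {T0}  orig:{}
  T[3,3] 'b' = {T0}  orig:{}
  T[0,1] 'ac' = {B,S}
  T[1,2] 'cb' = ∅
  T[2,3] 'bb' = {A}
  T[0,2] 'acb' = ∅
  T[1,3] 'cbb' = {B,S}
  T[0,3] 'acbb' = {B,S}

S ∈ T[0,3] ⇒ YES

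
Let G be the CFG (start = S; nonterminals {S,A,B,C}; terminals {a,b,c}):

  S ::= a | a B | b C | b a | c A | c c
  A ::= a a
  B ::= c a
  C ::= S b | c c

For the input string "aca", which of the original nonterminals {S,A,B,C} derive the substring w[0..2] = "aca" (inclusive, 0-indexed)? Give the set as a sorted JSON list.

CNF form of G:
  S -> T0 B | T1 A | T1 T1 | T2 C | T2 T0 | a
  A -> T0 T0
  B -> T1 T0
  C -> S T2 | T1 T1
  T0 -> a
  T1 -> c
  T2 -> b

CYK fill, restricted to cells inside w[0..2]:
  [0..0]={S,T0}  "a"  orig:{S}
  [1..1]={T1}  "c"  orig:{}
  [2..2]={S,T0}  "a"  orig:{S}
  [0..1]=∅  "ac"
  [1..2]={B}  "ca"
  [0..2]={S}  "aca"

Original NTs in T[0,2] deriving "aca": ["S"]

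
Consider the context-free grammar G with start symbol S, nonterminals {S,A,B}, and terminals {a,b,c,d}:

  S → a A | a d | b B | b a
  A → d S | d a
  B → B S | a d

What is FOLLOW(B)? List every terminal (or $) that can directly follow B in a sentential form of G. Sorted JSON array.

Compute FIRST by fixpoint:
round 1:
  A via A→d S: +{d}
  B via B→a d: +{a}
  S via S→a A: +{a}
  S via S→b B: +{b}
  FIRST(S)={a,b}  FIRST(A)={d}  FIRST(B)={a}
round 2: (stable)
  FIRST(S)={a,b}  FIRST(A)={d}  FIRST(B)={a}

FOLLOW sets:
FOLLOW(S) := {$}
round 1:
  B→B S: FOLLOW(B) ⊇ FIRST(S) = {a,b}; new: +{a,b}
  B→B S: FOLLOW(S) ⊇ FOLLOW(B) ⊇ {a,b}; new: +{a,b}
  S→a A: FOLLOW(A) ⊇ FOLLOW(S) ⊇ {$,a,b}; new: +{$,a,b}
  S→b B: FOLLOW(B) ⊇ FOLLOW(S) ⊇ {$,a,b}; new: +{$}
  FOLLOW(S)={$,a,b}  FOLLOW(A)={$,a,b}  FOLLOW(B)={$,a,b}
round 2: — fixpoint
  FOLLOW(S)={$,a,b}  FOLLOW(A)={$,a,b}  FOLLOW(B)={$,a,b}

FOLLOW(B) = ["$", "a", "b"]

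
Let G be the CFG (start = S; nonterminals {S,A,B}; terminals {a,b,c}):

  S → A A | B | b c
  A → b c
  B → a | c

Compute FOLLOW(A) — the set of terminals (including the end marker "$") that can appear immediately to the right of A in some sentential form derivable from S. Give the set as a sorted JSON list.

FIRST iteration:
[1]
  A via A→b c: +{b}
  B via B→a: +{a}
  B via B→c: +{c}
  S via S→A A: +{b}
  S via S→B: +{a,c}
  S: {a,b,c}  A: {b}  B: {a,c}
[2] done
  S: {a,b,c}  A: {b}  B: {a,c}

Compute FOLLOW by fixpoint:
seed FOLLOW(S) with $
iter 1:
  S→A A: FOLLOW(A) ⊇ FIRST(A) = {b}; new: +{b}
  S→A A: FOLLOW(A) ⊇ FOLLOW(S) ⊇ {$}; new: +{$}
  S→B: FOLLOW(B) ⊇ FOLLOW(S) ⊇ {$}; new: +{$}
  FOLLOW[S]={$}  FOLLOW[A]={$,b}  FOLLOW[B]={$}
iter 2: (no change)
  FOLLOW[S]={$}  FOLLOW[A]={$,b}  FOLLOW[B]={$}

FOLLOW(A) = ["$", "b"]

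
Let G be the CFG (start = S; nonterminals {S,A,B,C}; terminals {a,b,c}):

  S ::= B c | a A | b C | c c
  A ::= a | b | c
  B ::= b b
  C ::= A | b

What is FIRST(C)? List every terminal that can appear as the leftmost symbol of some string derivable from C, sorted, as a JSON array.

FIRST sets, iterate to fixpoint:
round 1:
  A via A→a: +{a}
  A via A→b: +{b}
  A via A→c: +{c}
  B via B→b b: +{b}
  C via C→A: +{a,b,c}
  S via S→B c: +{b}
  S via S→a A: +{a}
  S via S→c c: +{c}
  FIRST(S)={a,b,c}  FIRST(A)={a,b,c}  FIRST(B)={b}  FIRST(C)={a,b,c}
round 2: done
  FIRST(S)={a,b,c}  FIRST(A)={a,b,c}  FIRST(B)={b}  FIRST(C)={a,b,c}

FIRST(C) = ["a", "b", "c"]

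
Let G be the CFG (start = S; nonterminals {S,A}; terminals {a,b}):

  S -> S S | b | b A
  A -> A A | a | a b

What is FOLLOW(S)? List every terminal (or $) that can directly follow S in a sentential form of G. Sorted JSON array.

Compute FIRST by fixpoint:
[1]
  A via A→a: +{a}
  S via S→b: +{b}
  FIRST[S]={b}  FIRST[A]={a}
[2] — fixpoint
  FIRST[S]={b}  FIRST[A]={a}

FOLLOW sets:
initialize: $ ∈ FOLLOW(S)
[1]
  A→A A: FOLLOW(A) ⊇ FIRST(A) = {a}; new: +{a}
  S→S S: FOLLOW(S) ⊇ FIRST(S) = {b}; new: +{b}
  S→b A: FOLLOW(A) ⊇ FOLLOW(S) ⊇ {$,b}; new: +{$,b}
  FOLLOW[S]={$,b}  FOLLOW[A]={$,a,b}
[2] — fixpoint
  FOLLOW[S]={$,b}  FOLLOW[A]={$,a,b}

FOLLOW(S) = ["$", "b"]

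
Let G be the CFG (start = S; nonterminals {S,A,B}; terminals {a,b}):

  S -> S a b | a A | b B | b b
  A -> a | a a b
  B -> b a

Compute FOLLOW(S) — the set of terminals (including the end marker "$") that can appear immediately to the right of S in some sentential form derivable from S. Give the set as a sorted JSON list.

FIRST iteration:
iter 1:
  A via A→a: +{a}
  B via B→b a: +{b}
  S via S→a A: +{a}
  S via S→b B: +{b}
  S: {a,b}  A: {a}  B: {b}
iter 2: (no change)
  S: {a,b}  A: {a}  B: {b}

FOLLOW sets:
FOLLOW(S) := {$}
[1]
  S→S a b: FOLLOW(S) ⊇ FIRST(a) = {a}; new: +{a}
  S→a A: FOLLOW(A) ⊇ FOLLOW(S) ⊇ {$,a}; new: +{$,a}
  S→b B: FOLLOW(B) ⊇ FOLLOW(S) ⊇ {$,a}; new: +{$,a}
  S: {$,a}  A: {$,a}  B: {$,a}
[2] (no change)
  S: {$,a}  A: {$,a}  B: {$,a}

FOLLOW(S) = ["$", "a"]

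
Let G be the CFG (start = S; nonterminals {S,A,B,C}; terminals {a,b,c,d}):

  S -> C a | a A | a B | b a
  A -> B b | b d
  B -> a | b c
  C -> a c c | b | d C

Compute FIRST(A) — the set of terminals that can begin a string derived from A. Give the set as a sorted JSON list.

FIRST sets, iterate to fixpoint:
[1]
  A via A→b d: +{b}
  B via B→a: +{a}
  B via B→b c: +{b}
  C via C→a c c: +{a}
  C via C→b: +{b}
  C via C→d C: +{d}
  S via S→C a: +{a,b,d}
  S: {a,b,d}  A: {b}  B: {a,b}  C: {a,b,d}
[2]
  A via A→B b: +{a}
  S: {a,b,d}  A: {a,b}  B: {a,b}  C: {a,b,d}
[3] (no change)
  S: {a,b,d}  A: {a,b}  B: {a,b}  C: {a,b,d}

FIRST(A) = ["a", "b"]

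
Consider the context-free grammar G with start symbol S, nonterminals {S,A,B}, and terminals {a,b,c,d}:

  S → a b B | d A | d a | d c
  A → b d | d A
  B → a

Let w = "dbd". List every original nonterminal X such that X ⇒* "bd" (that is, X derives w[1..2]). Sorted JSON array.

Convert to CNF:
  S -> T1 A | T1 T2 | T1 T3 | T2 X4
  A -> T0 T1 | T1 A
  B -> a
  T0 -> b
  T1 -> d
  T2 -> a
  T3 -> c
  X4 -> T0 B

CYK table (by increasing span) (cells [i..j] with 1 ≤ i ≤ j ≤ 2 only):
  T[1,1] 'b' = {T0}  orig:{}
  T[2,2] 'd' = {T1}  orig:{}
  T[1,2] 'bd' = {A}

Original NTs in T[1,2] deriving "bd": ["A"]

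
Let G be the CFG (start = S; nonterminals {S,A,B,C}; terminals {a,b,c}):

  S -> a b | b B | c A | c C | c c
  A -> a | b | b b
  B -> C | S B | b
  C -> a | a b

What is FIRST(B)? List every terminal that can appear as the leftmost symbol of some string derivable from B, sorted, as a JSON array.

Compute FIRST by fixpoint:
pass 1:
  A via A→a: +{a}
  A via A→b: +{b}
  B via B→b: +{b}
  C via C→a: +{a}
  S via S→a b: +{a}
  S via S→b B: +{b}
  S via S→c A: +{c}
  S: {a,b,c}  A: {a,b}  B: {b}  C: {a}
pass 2:
  B via B→C: +{a}
  B via B→S B: +{c}
  S: {a,b,c}  A: {a,b}  B: {a,b,c}  C: {a}
pass 3: — fixpoint
  S: {a,b,c}  A: {a,b}  B: {a,b,c}  C: {a}

FIRST(B) = ["a", "b", "c"]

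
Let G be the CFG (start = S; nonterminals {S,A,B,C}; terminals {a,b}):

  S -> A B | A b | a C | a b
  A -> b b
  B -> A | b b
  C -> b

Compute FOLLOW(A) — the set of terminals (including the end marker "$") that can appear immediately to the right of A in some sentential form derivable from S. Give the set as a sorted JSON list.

FIRST iteration:
round 1:
  A via A→b b: +{b}
  B via B→A: +{b}
  C via C→b: +{b}
  S via S→A B: +{b}
  S via S→a C: +{a}
  FIRST[S]={a,b}  FIRST[A]={b}  FIRST[B]={b}  FIRST[C]={b}
round 2: — fixpoint
  FIRST[S]={a,b}  FIRST[A]={b}  FIRST[B]={b}  FIRST[C]={b}

FOLLOW iteration:
seed FOLLOW(S) with $
[1]
  S→A B: FOLLOW(A) ⊇ FIRST(B) = {b}; new: +{b}
  S→A B: FOLLOW(B) ⊇ FOLLOW(S) ⊇ {$}; new: +{$}
  S→a C: FOLLOW(C) ⊇ FOLLOW(S) ⊇ {$}; new: +{$}
  S: {$}  A: {b}  B: {$}  C: {$}
[2]
  B→A: FOLLOW(A) ⊇ FOLLOW(B) ⊇ {$}; new: +{$}
  S: {$}  A: {$,b}  B: {$}  C: {$}
[3] — fixpoint
  S: {$}  A: {$,b}  B: {$}  C: {$}

FOLLOW(A) = ["$", "b"]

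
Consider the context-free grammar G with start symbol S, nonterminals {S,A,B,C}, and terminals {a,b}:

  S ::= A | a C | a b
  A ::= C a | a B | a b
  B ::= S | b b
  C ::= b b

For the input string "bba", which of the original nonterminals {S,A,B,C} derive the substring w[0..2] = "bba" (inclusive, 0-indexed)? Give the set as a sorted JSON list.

Convert to CNF:
  S -> C T0 | T0 B | T0 C | T0 T1
  A -> C T0 | T0 B | T0 T1
  B -> C T0 | T0 B | T0 C | T0 T1 | T1 T1
  C -> T1 T1
  T0 -> a
  T1 -> b

Fill CYK table bottom-up, restricted to cells inside w[0..2]:
  T[0,0] 'b' = {T1}  orig:{}
  T[1,1] 'b' = {T1}  orig:{}
  T[2,2] 'a' = {T0}  orig:{}
  T[0,1] 'bb' = {B,C}
  T[1,2] 'ba' = ∅
  T[0,2] 'bba' = {A,B,S}

Original NTs in T[0,2] deriving "bba": ["A", "B", "S"]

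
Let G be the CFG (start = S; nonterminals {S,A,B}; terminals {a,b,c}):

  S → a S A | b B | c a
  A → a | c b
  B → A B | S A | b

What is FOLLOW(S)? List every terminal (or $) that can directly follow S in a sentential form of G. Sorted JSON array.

FIRST iteration:
iter 1:
  A via A→a: +{a}
  A via A→c b: +{c}
  B via B→A B: +{a,c}
  B via B→b: +{b}
  S via S→a S A: +{a}
  S via S→b B: +{b}
  S via S→c a: +{c}
  S: {a,b,c}  A: {a,c}  B: {a,b,c}
iter 2: (no change)
  S: {a,b,c}  A: {a,c}  B: {a,b,c}

Compute FOLLOW by fixpoint:
FOLLOW(S) := {$}
pass 1:
  B→A B: FOLLOW(A) ⊇ FIRST(B) = {a,b,c}; new: +{a,b,c}
  B→S A: FOLLOW(S) ⊇ FIRST(A) = {a,c}; new: +{a,c}
  S→a S A: FOLLOW(A) ⊇ FOLLOW(S) ⊇ {$,a,c}; new: +{$}
  S→b B: FOLLOW(B) ⊇ FOLLOW(S) ⊇ {$,a,c}; new: +{$,a,c}
  FOLLOW[S]={$,a,c}  FOLLOW[A]={$,a,b,c}  FOLLOW[B]={$,a,c}
pass 2: — fixpoint
  FOLLOW[S]={$,a,c}  FOLLOW[A]={$,a,b,c}  FOLLOW[B]={$,a,c}

FOLLOW(S) = ["$", "a", "c"]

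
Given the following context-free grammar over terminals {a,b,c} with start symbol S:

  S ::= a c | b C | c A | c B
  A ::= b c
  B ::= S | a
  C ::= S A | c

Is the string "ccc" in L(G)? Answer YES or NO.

CNF form of G:
  S -> T0 C | T1 A | T1 B | T2 T1
  A -> T0 T1
  B -> T0 C | T1 A | T1 B | T2 T1 | a
  C -> S A | c
  T0 -> b
  T1 -> c
  T2 -> a

Fill CYK table bottom-up:
  [0..0]={C,T1}  "c"  orig:{C}
  [1..1]={C,T1}  "c"  orig:{C}
  [2..2]={C,T1}  "c"  orig:{C}
  [0..1]=∅  "cc"
  [1..2]=∅  "cc"
  [0..2]=∅  "ccc"

S ∉ T[0,2] ⇒ NO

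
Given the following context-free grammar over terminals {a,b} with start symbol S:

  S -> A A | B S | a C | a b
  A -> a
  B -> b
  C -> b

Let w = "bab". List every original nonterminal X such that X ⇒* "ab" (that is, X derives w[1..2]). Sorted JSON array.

Convert to CNF:
  S -> A A | B S | T0 C | T0 T1
  A -> a
  B -> b
  C -> b
  T0 -> a
  T1 -> b

CYK table (by increasing span) (cells [i..j] with 1 ≤ i ≤ j ≤ 2 only):
  T[1,1] 'a' = {A,T0}  orig:{A}
  T[2,2] 'b' = {B,C,T1}  orig:{B,C}
  T[1,2] 'ab' = {S}

Original NTs in T[1,2] deriving "ab": ["S"]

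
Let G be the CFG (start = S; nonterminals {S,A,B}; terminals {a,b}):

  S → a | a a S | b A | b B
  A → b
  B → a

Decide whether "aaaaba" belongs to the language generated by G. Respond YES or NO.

CNF form of G:
  S -> T0 X2 | T1 A | T1 B | a
  A -> b
  B -> a
  T0 -> a
  T1 -> b
  X2 -> T0 S

Fill CYK table bottom-up:
  [0..0]={B,S,T0}  "a"  orig:{B,S}
  [1..1]={B,S,T0}  "a"  orig:{B,S}
  [2..2]={B,S,T0}  "a"  orig:{B,S}
  [3..3]={B,S,T0}  "a"  orig:{B,S}
  [4..4]={A,T1}  "b"  orig:{A}
  [5..5]={B,S,T0}  "a"  orig:{B,S}
  [0..1]={X2}  "aa"  orig:{}
  [1..2]={X2}  "aa"  orig:{}
  [2..3]={X2}  "aa"  orig:{}
  [3..4]=∅  "ab"
  [4..5]={S}  "ba"
  [0..2]={S}  "aaa"
  [1..3]={S}  "aaa"
  [2..4]=∅  "aab"
  [3..5]={X2}  "aba"  orig:{}
  [0..3]={X2}  "aaaa"  orig:{}
  [1..4]=∅  "aaab"
  [2..5]={S}  "aaba"
  [0..4]=∅  "aaaab"
  [1..5]={X2}  "aaaba"  orig:{}
  [0..5]={S}  "aaaaba"

S ∈ T[0,5] ⇒ YES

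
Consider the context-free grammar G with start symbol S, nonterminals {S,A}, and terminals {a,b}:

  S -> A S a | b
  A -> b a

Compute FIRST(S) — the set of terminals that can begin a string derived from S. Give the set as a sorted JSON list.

FIRST iteration:
round 1:
  A via A→b a: +{b}
  S via S→A S a: +{b}
  FIRST[S]={b}  FIRST[A]={b}
round 2: (stable)
  FIRST[S]={b}  FIRST[A]={b}

FIRST(S) = ["b"]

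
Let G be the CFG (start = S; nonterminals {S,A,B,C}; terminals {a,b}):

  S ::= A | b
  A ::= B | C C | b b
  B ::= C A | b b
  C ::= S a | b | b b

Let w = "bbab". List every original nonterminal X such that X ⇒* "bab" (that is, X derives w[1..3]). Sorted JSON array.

Convert to CNF:
  S -> C A | C C | T0 T0 | b
  A -> C A | C C | T0 T0
  B -> C A | T0 T0
  C -> S T1 | T0 T0 | b
  T0 -> b
  T1 -> a

Fill CYK table bottom-up — only the sub-triangle for w[1..3]:
  [1..1]={C,S,T0}  "b"  orig:{C,S}
  [2..2]={T1}  "a"  orig:{}
  [3..3]={C,S,T0}  "b"  orig:{C,S}
  [1..2]={C}  "ba"
  [2..3]=∅  "ab"
  [1..3]={A,S}  "bab"

Original NTs in T[1,3] deriving "bab": ["A", "S"]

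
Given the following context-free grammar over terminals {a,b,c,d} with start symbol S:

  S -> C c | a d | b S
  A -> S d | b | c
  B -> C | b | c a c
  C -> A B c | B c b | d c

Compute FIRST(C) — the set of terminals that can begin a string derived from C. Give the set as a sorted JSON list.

FIRST iteration:
pass 1:
  A via A→b: +{b}
  A via A→c: +{c}
  B via B→b: +{b}
  B via B→c a c: +{c}
  C via C→A B c: +{b,c}
  C via C→d c: +{d}
  S via S→C c: +{b,c,d}
  S via S→a d: +{a}
  S: {a,b,c,d}  A: {b,c}  B: {b,c}  C: {b,c,d}
pass 2:
  A via A→S d: +{a,d}
  B via B→C: +{d}
  C via C→A B c: +{a}
  S: {a,b,c,d}  A: {a,b,c,d}  B: {b,c,d}  C: {a,b,c,d}
pass 3:
  B via B→C: +{a}
  S: {a,b,c,d}  A: {a,b,c,d}  B: {a,b,c,d}  C: {a,b,c,d}
pass 4: done
  S: {a,b,c,d}  A: {a,b,c,d}  B: {a,b,c,d}  C: {a,b,c,d}

FIRST(C) = ["a", "b", "c", "d"]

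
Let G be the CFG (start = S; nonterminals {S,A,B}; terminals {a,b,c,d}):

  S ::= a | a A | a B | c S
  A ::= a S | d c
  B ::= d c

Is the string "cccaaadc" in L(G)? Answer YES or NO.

Convert to CNF:
  S -> T0 A | T0 B | T2 S | a
  A -> T0 S | T1 T2
  B -> T1 T2
  T0 -> a
  T1 -> d
  T2 -> c

Fill CYK table bottom-up:
  T[0,0] 'c' = {T2}  orig:{}
  T[1,1] 'c' = {T2}  orig:{}
  T[2,2] 'c' = {T2}  orig:{}
  T[3,3] 'a' = {S,T0}  orig:{S}
  T[4,4] 'a' = {S,T0}  orig:{S}
  T[5,5] 'a' = {S,T0}  orig:{S}
  T[6,6] 'd' = {T1}  orig:{}
  T[7,7] 'c' = {T2}  orig:{}
  T[0,1] 'cc' = ∅
  T[1,2] 'cc' = ∅
  T[2,3] 'ca' = {S}
  T[3,4] 'aa' = {A}
  T[4,5] 'aa' = {A}
  T[5,6] 'ad' = ∅
  T[6,7] 'dc' = {A,B}
  T[0,2] 'ccc' = ∅
  T[1,3] 'cca' = {S}
  T[2,4] 'caa' = ∅
  T[3,5] 'aaa' = {S}
  T[4,6] 'aad' = ∅
  T[5,7] 'adc' = {S}
  T[0,3] 'ccca' = {S}
  T[1,4] 'ccaa' = ∅
  T[2,5] 'caaa' = {S}
  T[3,6] 'aaad' = ∅
  T[4,7] 'aadc' = {A}
  T[0,4] 'cccaa' = ∅
  T[1,5] 'ccaaa' = {S}
  T[2,6] 'caaad' = ∅
  T[3,7] 'aaadc' = {S}
  T[0,5] 'cccaaa' = {S}
  T[1,6] 'ccaaad' = ∅
  T[2,7] 'caaadc' = {S}
  T[0,6] 'cccaaad' = ∅
  T[1,7] 'ccaaadc' = {S}
  T[0,7] 'cccaaadc' = {S}

S ∈ T[0,7] ⇒ YES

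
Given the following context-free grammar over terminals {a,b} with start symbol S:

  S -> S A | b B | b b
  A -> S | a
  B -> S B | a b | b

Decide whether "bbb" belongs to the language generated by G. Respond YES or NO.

Convert to CNF:
  S -> S A | T0 B | T0 T0
  A -> S A | T0 B | T0 T0 | a
  B -> S B | T1 T0 | b
  T0 -> b
  T1 -> a

CYK table (by increasing span):
  cell(0,0) b: {B,T0}  orig:{B}
  cell(1,1) b: {B,T0}  orig:{B}
  cell(2,2) b: {B,T0}  orig:{B}
  cell(0,1) bb: {A,S}
  cell(1,2) bb: {A,S}
  cell(0,2) bbb: {B}

S ∉ T[0,2] ⇒ NO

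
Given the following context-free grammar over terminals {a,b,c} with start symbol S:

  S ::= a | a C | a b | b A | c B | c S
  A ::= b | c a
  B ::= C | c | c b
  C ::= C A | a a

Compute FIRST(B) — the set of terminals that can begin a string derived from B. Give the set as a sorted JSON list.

FIRST sets, iterate to fixpoint:
pass 1:
  A via A→b: +{b}
  A via A→c a: +{c}
  B via B→c: +{c}
  C via C→a a: +{a}
  S via S→a: +{a}
  S via S→b A: +{b}
  S via S→c B: +{c}
  S: {a,b,c}  A: {b,c}  B: {c}  C: {a}
pass 2:
  B via B→C: +{a}
  S: {a,b,c}  A: {b,c}  B: {a,c}  C: {a}
pass 3: — fixpoint
  S: {a,b,c}  A: {b,c}  B: {a,c}  C: {a}

FIRST(B) = ["a", "c"]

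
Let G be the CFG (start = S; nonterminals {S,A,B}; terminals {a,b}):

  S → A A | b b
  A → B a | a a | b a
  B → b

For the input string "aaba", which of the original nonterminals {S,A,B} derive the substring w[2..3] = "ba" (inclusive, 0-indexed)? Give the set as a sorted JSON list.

Convert to CNF:
  S -> A A | T1 T1
  A -> B T0 | T0 T0 | T1 T0
  B -> b
  T0 -> a
  T1 -> b

Fill CYK table bottom-up (cells [i..j] with 2 ≤ i ≤ j ≤ 3 only):
  T[2,2] 'b' = {B,T1}  orig:{B}
  T[3,3] 'a' = {T0}  orig:{}
  T[2,3] 'ba' = {A}

Original NTs in T[2,3] deriving "ba": ["A"]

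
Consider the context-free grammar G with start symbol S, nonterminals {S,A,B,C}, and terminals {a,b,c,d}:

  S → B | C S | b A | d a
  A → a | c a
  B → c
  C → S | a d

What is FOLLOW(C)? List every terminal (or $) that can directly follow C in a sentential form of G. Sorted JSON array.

FIRST sets, iterate to fixpoint:
pass 1:
  A via A→a: +{a}
  A via A→c a: +{c}
  B via B→c: +{c}
  C via C→a d: +{a}
  S via S→B: +{c}
  S via S→C S: +{a}
  S via S→b A: +{b}
  S via S→d a: +{d}
  FIRST[S]={a,b,c,d}  FIRST[A]={a,c}  FIRST[B]={c}  FIRST[C]={a}
pass 2:
  C via C→S: +{b,c,d}
  FIRST[S]={a,b,c,d}  FIRST[A]={a,c}  FIRST[B]={c}  FIRST[C]={a,b,c,d}
pass 3: (no change)
  FIRST[S]={a,b,c,d}  FIRST[A]={a,c}  FIRST[B]={c}  FIRST[C]={a,b,c,d}

Compute FOLLOW by fixpoint:
initialize: $ ∈ FOLLOW(S)
pass 1:
  S→B: FOLLOW(B) ⊇ FOLLOW(S) ⊇ {$}; new: +{$}
  S→C S: FOLLOW(C) ⊇ FIRST(S) = {a,b,c,d}; new: +{a,b,c,d}
  S→b A: FOLLOW(A) ⊇ FOLLOW(S) ⊇ {$}; new: +{$}
  FOLLOW(S)={$}  FOLLOW(A)={$}  FOLLOW(B)={$}  FOLLOW(C)={a,b,c,d}
pass 2:
  C→S: FOLLOW(S) ⊇ FOLLOW(C) ⊇ {a,b,c,d}; new: +{a,b,c,d}
  S→B: FOLLOW(B) ⊇ FOLLOW(S) ⊇ {$,a,b,c,d}; new: +{a,b,c,d}
  S→b A: FOLLOW(A) ⊇ FOLLOW(S) ⊇ {$,a,b,c,d}; new: +{a,b,c,d}
  FOLLOW(S)={$,a,b,c,d}  FOLLOW(A)={$,a,b,c,d}  FOLLOW(B)={$,a,b,c,d}  FOLLOW(C)={a,b,c,d}
pass 3: done
  FOLLOW(S)={$,a,b,c,d}  FOLLOW(A)={$,a,b,c,d}  FOLLOW(B)={$,a,b,c,d}  FOLLOW(C)={a,b,c,d}

FOLLOW(C) = ["a", "b", "c", "d"]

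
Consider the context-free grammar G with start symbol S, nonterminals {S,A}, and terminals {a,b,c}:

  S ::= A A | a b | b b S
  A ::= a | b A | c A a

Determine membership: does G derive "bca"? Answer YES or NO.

CNF form of G:
  S -> A A | T0 X4 | T2 T0
  A -> T0 A | T1 X3 | a
  T0 -> b
  T1 -> c
  T2 -> a
  X3 -> A T2
  X4 -> T0 S

CYK table (by increasing span):
  [0..0]={T0}  "b"  orig:{}
  [1..1]={T1}  "c"  orig:{}
  [2..2]={A,T2}  "a"  orig:{A}
  [0..1]=∅  "bc"
  [1..2]=∅  "ca"
  [0..2]=∅  "bca"

S ∉ T[0,2] ⇒ NO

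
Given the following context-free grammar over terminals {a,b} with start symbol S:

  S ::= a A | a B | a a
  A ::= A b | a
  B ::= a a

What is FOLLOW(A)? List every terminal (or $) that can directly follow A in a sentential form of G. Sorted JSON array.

FIRST iteration:
round 1:
  A via A→a: +{a}
  B via B→a a: +{a}
  S via S→a A: +{a}
  FIRST(S)={a}  FIRST(A)={a}  FIRST(B)={a}
round 2: — fixpoint
  FIRST(S)={a}  FIRST(A)={a}  FIRST(B)={a}

Compute FOLLOW by fixpoint:
FOLLOW(S) := {$}
round 1:
  A→A b: FOLLOW(A) ⊇ FIRST(b) = {b}; new: +{b}
  S→a A: FOLLOW(A) ⊇ FOLLOW(S) ⊇ {$}; new: +{$}
  S→a B: FOLLOW(B) ⊇ FOLLOW(S) ⊇ {$}; new: +{$}
  FOLLOW(S)={$}  FOLLOW(A)={$,b}  FOLLOW(B)={$}
round 2: done
  FOLLOW(S)={$}  FOLLOW(A)={$,b}  FOLLOW(B)={$}

FOLLOW(A) = ["$", "b"]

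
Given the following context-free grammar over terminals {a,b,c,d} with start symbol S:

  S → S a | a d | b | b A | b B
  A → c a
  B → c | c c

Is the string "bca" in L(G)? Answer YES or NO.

Convert to CNF:
  S -> S T1 | T1 T2 | T3 A | T3 B | b
  A -> T0 T1
  B -> T0 T0 | c
  T0 -> c
  T1 -> a
  T2 -> d
  T3 -> b

CYK table (by increasing span):
  T[0,0] 'b' = {S,T3}  orig:{S}
  T[1,1] 'c' = {B,T0}  orig:{B}
  T[2,2] 'a' = {T1}  orig:{}
  T[0,1] 'bc' = {S}
  T[1,2] 'ca' = {A}
  T[0,2] 'bca' = {S}

S ∈ T[0,2] ⇒ YES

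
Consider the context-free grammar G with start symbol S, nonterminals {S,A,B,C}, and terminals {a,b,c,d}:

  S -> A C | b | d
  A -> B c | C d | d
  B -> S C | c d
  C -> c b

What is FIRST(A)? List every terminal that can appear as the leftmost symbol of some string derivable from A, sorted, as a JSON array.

FIRST sets, iterate to fixpoint:
[1]
  A via A→d: +{d}
  B via B→c d: +{c}
  C via C→c b: +{c}
  S via S→A C: +{d}
  S via S→b: +{b}
  FIRST(S)={b,d}  FIRST(A)={d}  FIRST(B)={c}  FIRST(C)={c}
[2]
  A via A→B c: +{c}
  B via B→S C: +{b,d}
  S via S→A C: +{c}
  FIRST(S)={b,c,d}  FIRST(A)={c,d}  FIRST(B)={b,c,d}  FIRST(C)={c}
[3]
  A via A→B c: +{b}
  FIRST(S)={b,c,d}  FIRST(A)={b,c,d}  FIRST(B)={b,c,d}  FIRST(C)={c}
[4] — fixpoint
  FIRST(S)={b,c,d}  FIRST(A)={b,c,d}  FIRST(B)={b,c,d}  FIRST(C)={c}

FIRST(A) = ["b", "c", "d"]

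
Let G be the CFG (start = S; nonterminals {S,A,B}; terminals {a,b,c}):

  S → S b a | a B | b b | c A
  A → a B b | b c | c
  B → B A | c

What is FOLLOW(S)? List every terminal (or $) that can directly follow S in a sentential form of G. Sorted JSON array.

Compute FIRST by fixpoint:
pass 1:
  A via A→a B b: +{a}
  A via A→b c: +{b}
  A via A→c: +{c}
  B via B→c: +{c}
  S via S→a B: +{a}
  S via S→b b: +{b}
  S via S→c A: +{c}
  FIRST(S)={a,b,c}  FIRST(A)={a,b,c}  FIRST(B)={c}
pass 2: (stable)
  FIRST(S)={a,b,c}  FIRST(A)={a,b,c}  FIRST(B)={c}

Compute FOLLOW by fixpoint:
FOLLOW(S) := {$}
round 1:
  A→a B b: FOLLOW(B) ⊇ FIRST(b) = {b}; new: +{b}
  B→B A: FOLLOW(B) ⊇ FIRST(A) = {a,b,c}; new: +{a,c}
  B→B A: FOLLOW(A) ⊇ FOLLOW(B) ⊇ {a,b,c}; new: +{a,b,c}
  S→S b a: FOLLOW(S) ⊇ FIRST(b) = {b}; new: +{b}
  S→a B: FOLLOW(B) ⊇ FOLLOW(S) ⊇ {$,b}; new: +{$}
  S→c A: FOLLOW(A) ⊇ FOLLOW(S) ⊇ {$,b}; new: +{$}
  FOLLOW[S]={$,b}  FOLLOW[A]={$,a,b,c}  FOLLOW[B]={$,a,b,c}
round 2: done
  FOLLOW[S]={$,b}  FOLLOW[A]={$,a,b,c}  FOLLOW[B]={$,a,b,c}

FOLLOW(S) = ["$", "b"]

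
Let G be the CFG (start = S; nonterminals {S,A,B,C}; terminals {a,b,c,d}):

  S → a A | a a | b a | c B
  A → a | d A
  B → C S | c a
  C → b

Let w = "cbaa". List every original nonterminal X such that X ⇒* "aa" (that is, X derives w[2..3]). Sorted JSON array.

CNF form of G:
  S -> T1 B | T2 A | T2 T2 | T3 T2
  A -> T0 A | a
  B -> C S | T1 T2
  C -> b
  T0 -> d
  T1 -> c
  T2 -> a
  T3 -> b

CYK table (by increasing span) (cells [i..j] with 2 ≤ i ≤ j ≤ 3 only):
  [2..2]={A,T2}  "a"  orig:{A}
  [3..3]={A,T2}  "a"  orig:{A}
  [2..3]={S}  "aa"

Original NTs in T[2,3] deriving "aa": ["S"]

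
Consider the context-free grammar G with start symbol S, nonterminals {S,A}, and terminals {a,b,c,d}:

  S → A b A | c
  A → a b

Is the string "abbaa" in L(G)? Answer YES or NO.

CNF form of G:
  S -> A X2 | c
  A -> T0 T1
  T0 -> a
  T1 -> b
  X2 -> T1 A

CYK fill:
  T[0,0] 'a' = {T0}  orig:{}
  T[1,1] 'b' = {T1}  orig:{}
  T[2,2] 'b' = {T1}  orig:{}
  T[3,3] 'a' = {T0}  orig:{}
  T[4,4] 'a' = {T0}  orig:{}
  T[0,1] 'ab' = {A}
  T[1,2] 'bb' = ∅
  T[2,3] 'ba' = ∅
  T[3,4] 'aa' = ∅
  T[0,2] 'abb' = ∅
  T[1,3] 'bba' = ∅
  T[2,4] 'baa' = ∅
  T[0,3] 'abba' = ∅
  T[1,4] 'bbaa' = ∅
  T[0,4] 'abbaa' = ∅

S ∉ T[0,4] ⇒ NO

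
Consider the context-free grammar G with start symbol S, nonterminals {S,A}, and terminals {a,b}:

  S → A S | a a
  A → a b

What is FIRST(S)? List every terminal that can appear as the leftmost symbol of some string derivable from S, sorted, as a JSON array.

Compute FIRST by fixpoint:
iter 1:
  A via A→a b: +{a}
  S via S→A S: +{a}
  FIRST[S]={a}  FIRST[A]={a}
iter 2: — fixpoint
  FIRST[S]={a}  FIRST[A]={a}

FIRST(S) = ["a"]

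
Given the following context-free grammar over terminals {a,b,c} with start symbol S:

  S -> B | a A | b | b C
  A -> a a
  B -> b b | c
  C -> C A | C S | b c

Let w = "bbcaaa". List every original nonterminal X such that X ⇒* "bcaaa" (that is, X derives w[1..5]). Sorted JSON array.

Convert to CNF:
  S -> T0 A | T1 C | T1 T1 | b | c
  A -> T0 T0
  B -> T1 T1 | c
  C -> C A | C S | T1 T2
  T0 -> a
  T1 -> b
  T2 -> c

Fill CYK table bottom-up (cells [i..j] with 1 ≤ i ≤ j ≤ 5 only):
  T[1,1] 'b' = {S,T1}  orig:{S}
  T[2,2] 'c' = {B,S,T2}  orig:{B,S}
  T[3,3] 'a' = {T0}  orig:{}
  T[4,4] 'a' = {T0}  orig:{}
  T[5,5] 'a' = {T0}  orig:{}
  T[1,2] 'bc' = {C}
  T[2,3] 'ca' = ∅
  T[3,4] 'aa' = {A}
  T[4,5] 'aa' = {A}
  T[1,3] 'bca' = ∅
  T[2,4] 'caa' = ∅
  T[3,5] 'aaa' = {S}
  T[1,4] 'bcaa' = {C}
  T[2,5] 'caaa' = ∅
  T[1,5] 'bcaaa' = {C}

Original NTs in T[1,5] deriving "bcaaa": ["C"]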